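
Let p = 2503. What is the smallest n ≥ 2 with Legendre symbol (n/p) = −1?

3

(2/2503) = +1, so 2 is a residue.
(3/2503) = −1, so 3 is the smallest positive non-residue mod 2503.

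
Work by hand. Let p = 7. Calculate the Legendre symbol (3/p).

-1

Reciprocity: 3 ≡ 3 and 7 ≡ 3 (mod 4), so (3/7) = −(7/3).
Reduce top mod 3: now compute (1/3).
Reached (1/3) = 1. Collecting the sign flips along the way, the symbol is -1.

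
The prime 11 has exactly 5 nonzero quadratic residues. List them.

1,3,4,5,9

Square k = 1,…,5 (k and 11−k give the same square):
1²=1, 2²=4, 3²=9, 4²≡5, 5²≡3 (mod 11).
So the quadratic residues mod 11 are {1, 3, 4, 5, 9}.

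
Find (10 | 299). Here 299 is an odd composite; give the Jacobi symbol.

-1

Pull out 2: since 299 ≡ 3 (mod 8), (2/299) = -1.
Reciprocity: 5 ≡ 1 and 299 ≡ 3 (mod 4), so (5/299) = +(299/5).
Reduce top mod 5: now compute (4/5).
Pull out 2^2: since 5 ≡ 5 (mod 8), (2/5) = -1, so (2/5)^2 = +1.
Reached (1/5) = 1. Collecting the sign flips along the way, the symbol is -1.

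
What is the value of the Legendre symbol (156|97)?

-1

Euler's criterion: (156/97) ≡ 59^48 (mod 97).
59^2 ≡ 86 (mod 97)
59^4 ≡ 24 (mod 97)
59^8 ≡ 91 (mod 97)
59^16 ≡ 36 (mod 97)
59^32 ≡ 35 (mod 97)
59^48 = 59^(32+16) ≡ 96 (mod 97).
Result is 96 ≡ −1, so (156/97) = −1.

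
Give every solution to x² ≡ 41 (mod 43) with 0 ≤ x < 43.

16, 27

Since 43 ≡ 3 (mod 4), a square root of 41 is 41^((43+1)/4) = 41^11 mod 43.
Repeated squaring: 41^2≡4, 41^4≡16, 41^8≡41 (mod 43).
41^11 = 41^(8+2+1) ≡ 16 (mod 43).
Check: 16² = 256 ≡ 41 (mod 43). The two roots are 16 and 27.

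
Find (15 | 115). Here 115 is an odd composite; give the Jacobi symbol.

Reciprocity: 15 ≡ 3 and 115 ≡ 3 (mod 4), so (15/115) = −(115/15).
Reduce top mod 15: now compute (10/15).
Pull out 2: since 15 ≡ 7 (mod 8), (2/15) = +1.
Reciprocity: 5 ≡ 1 and 15 ≡ 3 (mod 4), so (5/15) = +(15/5).
Reduce top mod 5: now compute (0/5).
Top reduces to 0: gcd > 1, so the symbol is 0.

0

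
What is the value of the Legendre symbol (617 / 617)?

0

First reduce: 617 ≡ 0 (mod 617).
Top reduces to 0: gcd > 1, so the symbol is 0.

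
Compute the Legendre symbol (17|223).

Euler's criterion: (17/223) ≡ 17^111 (mod 223).
17^2 ≡ 66 (mod 223)
17^4 ≡ 119 (mod 223)
17^8 ≡ 112 (mod 223)
17^16 ≡ 56 (mod 223)
17^32 ≡ 14 (mod 223)
17^64 ≡ 196 (mod 223)
17^111 = 17^(64+32+8+4+2+1) ≡ 1 (mod 223).
Result is 1, so (17/223) = 1.

1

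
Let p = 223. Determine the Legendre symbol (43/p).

Reciprocity: 43 ≡ 3 and 223 ≡ 3 (mod 4), so (43/223) = −(223/43).
Reduce top mod 43: now compute (8/43).
Pull out 2^3: since 43 ≡ 3 (mod 8), (2/43) = -1, so (2/43)^3 = -1.
Reached (1/43) = 1. Collecting the sign flips along the way, the symbol is +1.

1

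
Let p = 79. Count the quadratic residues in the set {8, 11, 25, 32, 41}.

4

(8/79) = +1 → QR.
(11/79) = +1 → QR.
(25/79) = +1 → QR.
(32/79) = +1 → QR.
(41/79) = -1 → non-residue.
Total quadratic residues among the 5: 4.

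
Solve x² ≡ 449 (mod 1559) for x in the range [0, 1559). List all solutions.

Since 1559 ≡ 3 (mod 4), a square root of 449 is 449^((1559+1)/4) = 449^390 mod 1559.
Repeated squaring: 449^2≡490, 449^4≡14, 449^8≡196, 449^16≡1000, 449^32≡681, 449^64≡738, 449^128≡553, 449^256≡245 (mod 1559).
449^390 = 449^(256+128+4+2) ≡ 1188 (mod 1559).
Check: 1188² = 1411344 ≡ 449 (mod 1559). The two roots are 371 and 1188.

371, 1188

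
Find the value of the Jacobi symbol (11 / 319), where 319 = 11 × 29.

0

Reciprocity: 11 ≡ 3 and 319 ≡ 3 (mod 4), so (11/319) = −(319/11).
Reduce top mod 11: now compute (0/11).
Top reduces to 0: gcd > 1, so the symbol is 0.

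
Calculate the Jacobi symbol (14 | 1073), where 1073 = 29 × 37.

Pull out 2: since 1073 ≡ 1 (mod 8), (2/1073) = +1.
Reciprocity: 7 ≡ 3 and 1073 ≡ 1 (mod 4), so (7/1073) = +(1073/7).
Reduce top mod 7: now compute (2/7).
Pull out 2: since 7 ≡ 7 (mod 8), (2/7) = +1.
Reached (1/7) = 1. Collecting the sign flips along the way, the symbol is +1.

1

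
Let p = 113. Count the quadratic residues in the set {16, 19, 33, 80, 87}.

(16/113) = +1 → QR.
(19/113) = -1 → non-residue.
(33/113) = -1 → non-residue.
(80/113) = -1 → non-residue.
(87/113) = +1 → QR.
Total quadratic residues among the 5: 2.

2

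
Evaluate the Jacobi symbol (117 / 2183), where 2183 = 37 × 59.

1

Reciprocity: 117 ≡ 1 and 2183 ≡ 3 (mod 4), so (117/2183) = +(2183/117).
Reduce top mod 117: now compute (77/117).
Reciprocity: 77 ≡ 1 and 117 ≡ 1 (mod 4), so (77/117) = +(117/77).
Reduce top mod 77: now compute (40/77).
Pull out 2^3: since 77 ≡ 5 (mod 8), (2/77) = -1, so (2/77)^3 = -1.
Reciprocity: 5 ≡ 1 and 77 ≡ 1 (mod 4), so (5/77) = +(77/5).
Reduce top mod 5: now compute (2/5).
Pull out 2: since 5 ≡ 5 (mod 8), (2/5) = -1.
Reached (1/5) = 1. Collecting the sign flips along the way, the symbol is +1.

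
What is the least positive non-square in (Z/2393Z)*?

3

(2/2393) = +1, so 2 is a residue.
(3/2393) = −1, so 3 is the smallest positive non-residue mod 2393.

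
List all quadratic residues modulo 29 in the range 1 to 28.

Square k = 1,…,14 (k and 29−k give the same square):
1²=1, 2²=4, 3²=9, 4²=16, 5²=25, 6²≡7, 7²≡20, 8²≡6, 9²≡23, 10²≡13, 11²≡5, 12²≡28, 13²≡24, 14²≡22 (mod 29).
So the quadratic residues mod 29 are {1, 4, 5, 6, 7, 9, 13, 16, 20, 22, 23, 24, 25, 28}.

1, 4, 5, 6, 7, 9, 13, 16, 20, 22, 23, 24, 25, 28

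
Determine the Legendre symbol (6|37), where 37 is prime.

Pull out 2: since 37 ≡ 5 (mod 8), (2/37) = -1.
Reciprocity: 3 ≡ 3 and 37 ≡ 1 (mod 4), so (3/37) = +(37/3).
Reduce top mod 3: now compute (1/3).
Reached (1/3) = 1. Collecting the sign flips along the way, the symbol is -1.

-1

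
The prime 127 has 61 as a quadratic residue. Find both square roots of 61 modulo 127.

51, 76

Since 127 ≡ 3 (mod 4), a square root of 61 is 61^((127+1)/4) = 61^32 mod 127.
Repeated squaring: 61^2≡38, 61^4≡47, 61^8≡50, 61^16≡87, 61^32≡76 (mod 127).
61^32 = 61^(32) ≡ 76 (mod 127).
Check: 76² = 5776 ≡ 61 (mod 127). The two roots are 51 and 76.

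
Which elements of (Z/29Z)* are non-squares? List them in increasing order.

Square k = 1,…,14 (k and 29−k give the same square):
1²=1, 2²=4, 3²=9, 4²=16, 5²=25, 6²≡7, 7²≡20, 8²≡6, 9²≡23, 10²≡13, 11²≡5, 12²≡28, 13²≡24, 14²≡22 (mod 29).
The residues are {1, 4, 5, 6, 7, 9, 13, 16, 20, 22, 23, 24, 25, 28}; the non-residues are the remaining 14 nonzero classes.

2, 3, 8, 10, 11, 12, 14, 15, 17, 18, 19, 21, 26, 27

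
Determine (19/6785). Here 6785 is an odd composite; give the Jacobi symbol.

Reciprocity: 19 ≡ 3 and 6785 ≡ 1 (mod 4), so (19/6785) = +(6785/19).
Reduce top mod 19: now compute (2/19).
Pull out 2: since 19 ≡ 3 (mod 8), (2/19) = -1.
Reached (1/19) = 1. Collecting the sign flips along the way, the symbol is -1.

-1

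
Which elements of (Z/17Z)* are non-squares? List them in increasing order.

3 5 6 7 10 11 12 14

Square k = 1,…,8 (k and 17−k give the same square):
1²=1, 2²=4, 3²=9, 4²=16, 5²≡8, 6²≡2, 7²≡15, 8²≡13 (mod 17).
The residues are {1, 2, 4, 8, 9, 13, 15, 16}; the non-residues are the remaining 8 nonzero classes.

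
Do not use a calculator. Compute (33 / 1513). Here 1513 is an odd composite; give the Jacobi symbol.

Reciprocity: 33 ≡ 1 and 1513 ≡ 1 (mod 4), so (33/1513) = +(1513/33).
Reduce top mod 33: now compute (28/33).
Pull out 2^2: since 33 ≡ 1 (mod 8), (2/33) = +1, so (2/33)^2 = +1.
Reciprocity: 7 ≡ 3 and 33 ≡ 1 (mod 4), so (7/33) = +(33/7).
Reduce top mod 7: now compute (5/7).
Reciprocity: 5 ≡ 1 and 7 ≡ 3 (mod 4), so (5/7) = +(7/5).
Reduce top mod 5: now compute (2/5).
Pull out 2: since 5 ≡ 5 (mod 8), (2/5) = -1.
Reached (1/5) = 1. Collecting the sign flips along the way, the symbol is -1.

-1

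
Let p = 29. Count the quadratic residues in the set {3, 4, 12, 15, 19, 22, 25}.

3

(3/29) = -1 → non-residue.
(4/29) = +1 → QR.
(12/29) = -1 → non-residue.
(15/29) = -1 → non-residue.
(19/29) = -1 → non-residue.
(22/29) = +1 → QR.
(25/29) = +1 → QR.
Total quadratic residues among the 7: 3.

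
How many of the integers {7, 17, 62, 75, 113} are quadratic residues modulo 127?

(7/127) = -1 → non-residue.
(17/127) = +1 → QR.
(62/127) = +1 → QR.
(75/127) = -1 → non-residue.
(113/127) = +1 → QR.
Total quadratic residues among the 5: 3.

3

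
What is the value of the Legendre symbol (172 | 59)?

-1

First reduce: 172 ≡ 54 (mod 59).
Pull out 2: since 59 ≡ 3 (mod 8), (2/59) = -1.
Reciprocity: 27 ≡ 3 and 59 ≡ 3 (mod 4), so (27/59) = −(59/27).
Reduce top mod 27: now compute (5/27).
Reciprocity: 5 ≡ 1 and 27 ≡ 3 (mod 4), so (5/27) = +(27/5).
Reduce top mod 5: now compute (2/5).
Pull out 2: since 5 ≡ 5 (mod 8), (2/5) = -1.
Reached (1/5) = 1. Collecting the sign flips along the way, the symbol is -1.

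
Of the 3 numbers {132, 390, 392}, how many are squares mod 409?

(132/409) = -1 → non-residue.
(390/409) = -1 → non-residue.
(392/409) = +1 → QR.
Total quadratic residues among the 3: 1.

1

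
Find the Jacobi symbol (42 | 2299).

1

Pull out 2: since 2299 ≡ 3 (mod 8), (2/2299) = -1.
Reciprocity: 21 ≡ 1 and 2299 ≡ 3 (mod 4), so (21/2299) = +(2299/21).
Reduce top mod 21: now compute (10/21).
Pull out 2: since 21 ≡ 5 (mod 8), (2/21) = -1.
Reciprocity: 5 ≡ 1 and 21 ≡ 1 (mod 4), so (5/21) = +(21/5).
Reduce top mod 5: now compute (1/5).
Reached (1/5) = 1. Collecting the sign flips along the way, the symbol is +1.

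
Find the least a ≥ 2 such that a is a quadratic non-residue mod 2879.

(2/2879) = +1, so 2 is a residue.
(3/2879) = +1, so 3 is a residue.
(4/2879) = +1, so 4 is a residue.
(5/2879) = +1, so 5 is a residue.
(6/2879) = +1, so 6 is a residue.
(7/2879) = −1, so 7 is the smallest positive non-residue mod 2879.

7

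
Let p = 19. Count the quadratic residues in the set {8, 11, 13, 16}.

2

(8/19) = -1 → non-residue.
(11/19) = +1 → QR.
(13/19) = -1 → non-residue.
(16/19) = +1 → QR.
Total quadratic residues among the 4: 2.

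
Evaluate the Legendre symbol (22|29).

1

Euler's criterion: (22/29) ≡ 22^14 (mod 29).
22^2 ≡ 20 (mod 29)
22^4 ≡ 23 (mod 29)
22^8 ≡ 7 (mod 29)
22^14 = 22^(8+4+2) ≡ 1 (mod 29).
Result is 1, so (22/29) = 1.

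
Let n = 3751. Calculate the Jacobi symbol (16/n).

1

Pull out 2^4: since 3751 ≡ 7 (mod 8), (2/3751) = +1, so (2/3751)^4 = +1.
Reached (1/3751) = 1. Collecting the sign flips along the way, the symbol is +1.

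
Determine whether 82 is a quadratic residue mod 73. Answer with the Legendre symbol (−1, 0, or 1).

1

Euler's criterion: (82/73) ≡ 9^36 (mod 73).
9^2 ≡ 8 (mod 73)
9^4 ≡ 64 (mod 73)
9^8 ≡ 8 (mod 73)
9^16 ≡ 64 (mod 73)
9^32 ≡ 8 (mod 73)
9^36 = 9^(32+4) ≡ 1 (mod 73).
Result is 1, so (82/73) = 1.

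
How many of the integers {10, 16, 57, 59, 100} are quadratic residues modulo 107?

(10/107) = +1 → QR.
(16/107) = +1 → QR.
(57/107) = +1 → QR.
(59/107) = -1 → non-residue.
(100/107) = +1 → QR.
Total quadratic residues among the 5: 4.

4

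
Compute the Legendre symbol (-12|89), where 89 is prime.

-1

Euler's criterion: (-12/89) ≡ 77^44 (mod 89).
77^2 ≡ 55 (mod 89)
77^4 ≡ 88 (mod 89)
77^8 ≡ 1 (mod 89)
77^16 ≡ 1 (mod 89)
77^32 ≡ 1 (mod 89)
77^44 = 77^(32+8+4) ≡ 88 (mod 89).
Result is 88 ≡ −1, so (-12/89) = −1.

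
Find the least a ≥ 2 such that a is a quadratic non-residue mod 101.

(2/101) = −1, so 2 is the smallest positive non-residue mod 101.

2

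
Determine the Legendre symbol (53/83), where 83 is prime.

-1

Reciprocity: 53 ≡ 1 and 83 ≡ 3 (mod 4), so (53/83) = +(83/53).
Reduce top mod 53: now compute (30/53).
Pull out 2: since 53 ≡ 5 (mod 8), (2/53) = -1.
Reciprocity: 15 ≡ 3 and 53 ≡ 1 (mod 4), so (15/53) = +(53/15).
Reduce top mod 15: now compute (8/15).
Pull out 2^3: since 15 ≡ 7 (mod 8), (2/15) = +1, so (2/15)^3 = +1.
Reached (1/15) = 1. Collecting the sign flips along the way, the symbol is -1.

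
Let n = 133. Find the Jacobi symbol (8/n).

Pull out 2^3: since 133 ≡ 5 (mod 8), (2/133) = -1, so (2/133)^3 = -1.
Reached (1/133) = 1. Collecting the sign flips along the way, the symbol is -1.

-1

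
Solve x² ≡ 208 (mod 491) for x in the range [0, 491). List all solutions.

Since 491 ≡ 3 (mod 4), a square root of 208 is 208^((491+1)/4) = 208^123 mod 491.
Repeated squaring: 208^2≡56, 208^4≡190, 208^8≡257, 208^16≡255, 208^32≡213, 208^64≡197 (mod 491).
208^123 = 208^(64+32+16+8+2+1) ≡ 41 (mod 491).
Check: 41² = 1681 ≡ 208 (mod 491). The two roots are 41 and 450.

41, 450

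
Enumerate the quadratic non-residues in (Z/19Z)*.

Square k = 1,…,9 (k and 19−k give the same square):
1²=1, 2²=4, 3²=9, 4²=16, 5²≡6, 6²≡17, 7²≡11, 8²≡7, 9²≡5 (mod 19).
The residues are {1, 4, 5, 6, 7, 9, 11, 16, 17}; the non-residues are the remaining 9 nonzero classes.

2, 3, 8, 10, 12, 13, 14, 15, 18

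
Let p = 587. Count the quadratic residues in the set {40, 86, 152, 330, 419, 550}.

4

(40/587) = +1 → QR.
(86/587) = -1 → non-residue.
(152/587) = +1 → QR.
(330/587) = -1 → non-residue.
(419/587) = +1 → QR.
(550/587) = +1 → QR.
Total quadratic residues among the 6: 4.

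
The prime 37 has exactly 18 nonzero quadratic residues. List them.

1,3,4,7,9,10,11,12,16,21,25,26,27,28,30,33,34,36

Square k = 1,…,18 (k and 37−k give the same square):
1²=1, 2²=4, 3²=9, 4²=16, 5²=25, 6²=36, 7²≡12, 8²≡27, 9²≡7, 10²≡26, 11²≡10, 12²≡33, 13²≡21, 14²≡11, 15²≡3, 16²≡34, 17²≡30, 18²≡28 (mod 37).
So the quadratic residues mod 37 are {1, 3, 4, 7, 9, 10, 11, 12, 16, 21, 25, 26, 27, 28, 30, 33, 34, 36}.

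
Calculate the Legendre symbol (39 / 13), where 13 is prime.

First reduce: 39 ≡ 0 (mod 13).
Top reduces to 0: gcd > 1, so the symbol is 0.

0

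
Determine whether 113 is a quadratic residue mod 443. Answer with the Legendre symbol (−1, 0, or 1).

Reciprocity: 113 ≡ 1 and 443 ≡ 3 (mod 4), so (113/443) = +(443/113).
Reduce top mod 113: now compute (104/113).
Pull out 2^3: since 113 ≡ 1 (mod 8), (2/113) = +1, so (2/113)^3 = +1.
Reciprocity: 13 ≡ 1 and 113 ≡ 1 (mod 4), so (13/113) = +(113/13).
Reduce top mod 13: now compute (9/13).
Reciprocity: 9 ≡ 1 and 13 ≡ 1 (mod 4), so (9/13) = +(13/9).
Reduce top mod 9: now compute (4/9).
Pull out 2^2: since 9 ≡ 1 (mod 8), (2/9) = +1, so (2/9)^2 = +1.
Reached (1/9) = 1. Collecting the sign flips along the way, the symbol is +1.

1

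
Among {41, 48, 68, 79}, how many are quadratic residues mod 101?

(41/101) = -1 → non-residue.
(48/101) = -1 → non-residue.
(68/101) = +1 → QR.
(79/101) = +1 → QR.
Total quadratic residues among the 4: 2.

2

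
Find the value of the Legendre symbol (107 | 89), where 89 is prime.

1

First reduce: 107 ≡ 18 (mod 89).
Pull out 2: since 89 ≡ 1 (mod 8), (2/89) = +1.
Reciprocity: 9 ≡ 1 and 89 ≡ 1 (mod 4), so (9/89) = +(89/9).
Reduce top mod 9: now compute (8/9).
Pull out 2^3: since 9 ≡ 1 (mod 8), (2/9) = +1, so (2/9)^3 = +1.
Reached (1/9) = 1. Collecting the sign flips along the way, the symbol is +1.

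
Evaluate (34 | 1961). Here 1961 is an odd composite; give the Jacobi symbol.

-1

Pull out 2: since 1961 ≡ 1 (mod 8), (2/1961) = +1.
Reciprocity: 17 ≡ 1 and 1961 ≡ 1 (mod 4), so (17/1961) = +(1961/17).
Reduce top mod 17: now compute (6/17).
Pull out 2: since 17 ≡ 1 (mod 8), (2/17) = +1.
Reciprocity: 3 ≡ 3 and 17 ≡ 1 (mod 4), so (3/17) = +(17/3).
Reduce top mod 3: now compute (2/3).
Pull out 2: since 3 ≡ 3 (mod 8), (2/3) = -1.
Reached (1/3) = 1. Collecting the sign flips along the way, the symbol is -1.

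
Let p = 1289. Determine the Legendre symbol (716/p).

Pull out 2^2: since 1289 ≡ 1 (mod 8), (2/1289) = +1, so (2/1289)^2 = +1.
Reciprocity: 179 ≡ 3 and 1289 ≡ 1 (mod 4), so (179/1289) = +(1289/179).
Reduce top mod 179: now compute (36/179).
Pull out 2^2: since 179 ≡ 3 (mod 8), (2/179) = -1, so (2/179)^2 = +1.
Reciprocity: 9 ≡ 1 and 179 ≡ 3 (mod 4), so (9/179) = +(179/9).
Reduce top mod 9: now compute (8/9).
Pull out 2^3: since 9 ≡ 1 (mod 8), (2/9) = +1, so (2/9)^3 = +1.
Reached (1/9) = 1. Collecting the sign flips along the way, the symbol is +1.

1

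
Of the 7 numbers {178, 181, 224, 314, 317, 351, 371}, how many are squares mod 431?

1

(178/431) = -1 → non-residue.
(181/431) = -1 → non-residue.
(224/431) = -1 → non-residue.
(314/431) = +1 → QR.
(317/431) = -1 → non-residue.
(351/431) = -1 → non-residue.
(371/431) = -1 → non-residue.
Total quadratic residues among the 7: 1.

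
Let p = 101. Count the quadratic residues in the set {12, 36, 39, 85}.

(12/101) = -1 → non-residue.
(36/101) = +1 → QR.
(39/101) = -1 → non-residue.
(85/101) = +1 → QR.
Total quadratic residues among the 4: 2.

2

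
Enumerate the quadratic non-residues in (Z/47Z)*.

5 10 11 13 15 19 20 22 23 26 29 30 31 33 35 38 39 40 41 43 44 45 46

Square k = 1,…,23 (k and 47−k give the same square):
1²=1, 2²=4, 3²=9, 4²=16, 5²=25, 6²=36, 7²≡2, 8²≡17, 9²≡34, 10²≡6, 11²≡27, 12²≡3, 13²≡28, 14²≡8, 15²≡37, 16²≡21, 17²≡7, 18²≡42, 19²≡32, 20²≡24, 21²≡18, 22²≡14, 23²≡12 (mod 47).
The residues are {1, 2, 3, 4, 6, 7, 8, 9, 12, 14, 16, 17, 18, 21, 24, 25, 27, 28, 32, 34, 36, 37, 42}; the non-residues are the remaining 23 nonzero classes.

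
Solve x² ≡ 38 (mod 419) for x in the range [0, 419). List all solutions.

175, 244

Since 419 ≡ 3 (mod 4), a square root of 38 is 38^((419+1)/4) = 38^105 mod 419.
Repeated squaring: 38^2≡187, 38^4≡192, 38^8≡411, 38^16≡64, 38^32≡325, 38^64≡37 (mod 419).
38^105 = 38^(64+32+8+1) ≡ 175 (mod 419).
Check: 175² = 30625 ≡ 38 (mod 419). The two roots are 175 and 244.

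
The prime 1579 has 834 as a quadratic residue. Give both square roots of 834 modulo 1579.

Since 1579 ≡ 3 (mod 4), a square root of 834 is 834^((1579+1)/4) = 834^395 mod 1579.
Repeated squaring: 834^2≡796, 834^4≡437, 834^8≡1489, 834^16≡205, 834^32≡971, 834^64≡178, 834^128≡104, 834^256≡1342 (mod 1579).
834^395 = 834^(256+128+8+2+1) ≡ 304 (mod 1579).
Check: 304² = 92416 ≡ 834 (mod 1579). The two roots are 304 and 1275.

304, 1275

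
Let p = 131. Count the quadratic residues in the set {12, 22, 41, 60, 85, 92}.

(12/131) = +1 → QR.
(22/131) = -1 → non-residue.
(41/131) = +1 → QR.
(60/131) = +1 → QR.
(85/131) = -1 → non-residue.
(92/131) = -1 → non-residue.
Total quadratic residues among the 6: 3.

3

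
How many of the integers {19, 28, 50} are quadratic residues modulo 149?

(19/149) = +1 → QR.
(28/149) = +1 → QR.
(50/149) = -1 → non-residue.
Total quadratic residues among the 3: 2.

2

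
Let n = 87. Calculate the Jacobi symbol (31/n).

Reciprocity: 31 ≡ 3 and 87 ≡ 3 (mod 4), so (31/87) = −(87/31).
Reduce top mod 31: now compute (25/31).
Reciprocity: 25 ≡ 1 and 31 ≡ 3 (mod 4), so (25/31) = +(31/25).
Reduce top mod 25: now compute (6/25).
Pull out 2: since 25 ≡ 1 (mod 8), (2/25) = +1.
Reciprocity: 3 ≡ 3 and 25 ≡ 1 (mod 4), so (3/25) = +(25/3).
Reduce top mod 3: now compute (1/3).
Reached (1/3) = 1. Collecting the sign flips along the way, the symbol is -1.

-1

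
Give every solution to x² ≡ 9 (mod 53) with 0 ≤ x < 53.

53 ≡ 1 (mod 4), so we find a root by search.
Trying successive values, 3² = 9 ≡ 9 (mod 53). The other root is 53 − 3 = 50.

3, 50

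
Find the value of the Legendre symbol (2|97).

1

Pull out 2: since 97 ≡ 1 (mod 8), (2/97) = +1.
Reached (1/97) = 1. Collecting the sign flips along the way, the symbol is +1.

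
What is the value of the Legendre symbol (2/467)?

Pull out 2: since 467 ≡ 3 (mod 8), (2/467) = -1.
Reached (1/467) = 1. Collecting the sign flips along the way, the symbol is -1.

-1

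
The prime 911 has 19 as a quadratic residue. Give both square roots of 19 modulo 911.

429, 482

Since 911 ≡ 3 (mod 4), a square root of 19 is 19^((911+1)/4) = 19^228 mod 911.
Repeated squaring: 19^2≡361, 19^4≡48, 19^8≡482, 19^16≡19, 19^32≡361, 19^64≡48, 19^128≡482 (mod 911).
19^228 = 19^(128+64+32+4) ≡ 482 (mod 911).
Check: 482² = 232324 ≡ 19 (mod 911). The two roots are 429 and 482.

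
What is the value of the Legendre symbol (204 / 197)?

1

Euler's criterion: (204/197) ≡ 7^98 (mod 197).
7^2 ≡ 49 (mod 197)
7^4 ≡ 37 (mod 197)
7^8 ≡ 187 (mod 197)
7^16 ≡ 100 (mod 197)
7^32 ≡ 150 (mod 197)
7^64 ≡ 42 (mod 197)
7^98 = 7^(64+32+2) ≡ 1 (mod 197).
Result is 1, so (204/197) = 1.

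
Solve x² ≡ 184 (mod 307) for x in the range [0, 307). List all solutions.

106, 201

Since 307 ≡ 3 (mod 4), a square root of 184 is 184^((307+1)/4) = 184^77 mod 307.
Repeated squaring: 184^2≡86, 184^4≡28, 184^8≡170, 184^16≡42, 184^32≡229, 184^64≡251 (mod 307).
184^77 = 184^(64+8+4+1) ≡ 201 (mod 307).
Check: 201² = 40401 ≡ 184 (mod 307). The two roots are 106 and 201.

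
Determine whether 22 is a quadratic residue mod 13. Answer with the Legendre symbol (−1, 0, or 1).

1

Euler's criterion: (22/13) ≡ 9^6 (mod 13).
9^2 ≡ 3 (mod 13)
9^4 ≡ 9 (mod 13)
9^6 = 9^(4+2) ≡ 1 (mod 13).
Result is 1, so (22/13) = 1.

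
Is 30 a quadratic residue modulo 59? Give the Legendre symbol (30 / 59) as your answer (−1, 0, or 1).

Pull out 2: since 59 ≡ 3 (mod 8), (2/59) = -1.
Reciprocity: 15 ≡ 3 and 59 ≡ 3 (mod 4), so (15/59) = −(59/15).
Reduce top mod 15: now compute (14/15).
Pull out 2: since 15 ≡ 7 (mod 8), (2/15) = +1.
Reciprocity: 7 ≡ 3 and 15 ≡ 3 (mod 4), so (7/15) = −(15/7).
Reduce top mod 7: now compute (1/7).
Reached (1/7) = 1. Collecting the sign flips along the way, the symbol is -1.

-1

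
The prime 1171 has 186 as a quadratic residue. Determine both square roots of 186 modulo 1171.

Since 1171 ≡ 3 (mod 4), a square root of 186 is 186^((1171+1)/4) = 186^293 mod 1171.
Repeated squaring: 186^2≡637, 186^4≡603, 186^8≡599, 186^16≡475, 186^32≡793, 186^64≡22, 186^128≡484, 186^256≡56 (mod 1171).
186^293 = 186^(256+32+4+1) ≡ 971 (mod 1171).
Check: 971² = 942841 ≡ 186 (mod 1171). The two roots are 200 and 971.

200, 971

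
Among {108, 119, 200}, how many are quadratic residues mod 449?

1

(108/449) = -1 → non-residue.
(119/449) = -1 → non-residue.
(200/449) = +1 → QR.
Total quadratic residues among the 3: 1.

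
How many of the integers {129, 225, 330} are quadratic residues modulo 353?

(129/353) = -1 → non-residue.
(225/353) = +1 → QR.
(330/353) = +1 → QR.
Total quadratic residues among the 3: 2.

2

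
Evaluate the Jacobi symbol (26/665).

-1

Pull out 2: since 665 ≡ 1 (mod 8), (2/665) = +1.
Reciprocity: 13 ≡ 1 and 665 ≡ 1 (mod 4), so (13/665) = +(665/13).
Reduce top mod 13: now compute (2/13).
Pull out 2: since 13 ≡ 5 (mod 8), (2/13) = -1.
Reached (1/13) = 1. Collecting the sign flips along the way, the symbol is -1.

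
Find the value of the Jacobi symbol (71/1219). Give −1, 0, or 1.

Reciprocity: 71 ≡ 3 and 1219 ≡ 3 (mod 4), so (71/1219) = −(1219/71).
Reduce top mod 71: now compute (12/71).
Pull out 2^2: since 71 ≡ 7 (mod 8), (2/71) = +1, so (2/71)^2 = +1.
Reciprocity: 3 ≡ 3 and 71 ≡ 3 (mod 4), so (3/71) = −(71/3).
Reduce top mod 3: now compute (2/3).
Pull out 2: since 3 ≡ 3 (mod 8), (2/3) = -1.
Reached (1/3) = 1. Collecting the sign flips along the way, the symbol is -1.

-1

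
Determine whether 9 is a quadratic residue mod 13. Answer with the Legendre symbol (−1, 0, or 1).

Reciprocity: 9 ≡ 1 and 13 ≡ 1 (mod 4), so (9/13) = +(13/9).
Reduce top mod 9: now compute (4/9).
Pull out 2^2: since 9 ≡ 1 (mod 8), (2/9) = +1, so (2/9)^2 = +1.
Reached (1/9) = 1. Collecting the sign flips along the way, the symbol is +1.

1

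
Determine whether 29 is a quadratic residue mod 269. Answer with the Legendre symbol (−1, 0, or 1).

Euler's criterion: (29/269) ≡ 29^134 (mod 269).
29^2 ≡ 34 (mod 269)
29^4 ≡ 80 (mod 269)
29^8 ≡ 213 (mod 269)
29^16 ≡ 177 (mod 269)
29^32 ≡ 125 (mod 269)
29^64 ≡ 23 (mod 269)
29^128 ≡ 260 (mod 269)
29^134 = 29^(128+4+2) ≡ 268 (mod 269).
Result is 268 ≡ −1, so (29/269) = −1.

-1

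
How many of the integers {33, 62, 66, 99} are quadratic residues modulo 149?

1

(33/149) = +1 → QR.
(62/149) = -1 → non-residue.
(66/149) = -1 → non-residue.
(99/149) = -1 → non-residue.
Total quadratic residues among the 4: 1.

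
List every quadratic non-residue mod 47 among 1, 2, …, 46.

Square k = 1,…,23 (k and 47−k give the same square):
1²=1, 2²=4, 3²=9, 4²=16, 5²=25, 6²=36, 7²≡2, 8²≡17, 9²≡34, 10²≡6, 11²≡27, 12²≡3, 13²≡28, 14²≡8, 15²≡37, 16²≡21, 17²≡7, 18²≡42, 19²≡32, 20²≡24, 21²≡18, 22²≡14, 23²≡12 (mod 47).
The residues are {1, 2, 3, 4, 6, 7, 8, 9, 12, 14, 16, 17, 18, 21, 24, 25, 27, 28, 32, 34, 36, 37, 42}; the non-residues are the remaining 23 nonzero classes.

5,10,11,13,15,19,20,22,23,26,29,30,31,33,35,38,39,40,41,43,44,45,46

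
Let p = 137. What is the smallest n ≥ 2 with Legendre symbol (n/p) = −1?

3

(2/137) = +1, so 2 is a residue.
(3/137) = −1, so 3 is the smallest positive non-residue mod 137.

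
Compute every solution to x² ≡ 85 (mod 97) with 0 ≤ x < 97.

97 ≡ 1 (mod 4), so we find a root by search.
Trying successive values, 45² = 2025 ≡ 85 (mod 97). The other root is 97 − 45 = 52.

45, 52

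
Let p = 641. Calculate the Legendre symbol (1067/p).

Euler's criterion: (1067/641) ≡ 426^320 (mod 641).
426^2 ≡ 73 (mod 641)
426^4 ≡ 201 (mod 641)
426^8 ≡ 18 (mod 641)
426^16 ≡ 324 (mod 641)
426^32 ≡ 493 (mod 641)
426^64 ≡ 110 (mod 641)
426^128 ≡ 562 (mod 641)
426^256 ≡ 472 (mod 641)
426^320 = 426^(256+64) ≡ 640 (mod 641).
Result is 640 ≡ −1, so (1067/641) = −1.

-1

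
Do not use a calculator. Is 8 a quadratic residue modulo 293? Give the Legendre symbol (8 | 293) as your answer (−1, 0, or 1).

-1

Euler's criterion: (8/293) ≡ 8^146 (mod 293).
8^2 ≡ 64 (mod 293)
8^4 ≡ 287 (mod 293)
8^8 ≡ 36 (mod 293)
8^16 ≡ 124 (mod 293)
8^32 ≡ 140 (mod 293)
8^64 ≡ 262 (mod 293)
8^128 ≡ 82 (mod 293)
8^146 = 8^(128+16+2) ≡ 292 (mod 293).
Result is 292 ≡ −1, so (8/293) = −1.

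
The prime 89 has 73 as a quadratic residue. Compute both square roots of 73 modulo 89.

89 ≡ 1 (mod 4), so we find a root by search.
Trying successive values, 42² = 1764 ≡ 73 (mod 89). The other root is 89 − 42 = 47.

42, 47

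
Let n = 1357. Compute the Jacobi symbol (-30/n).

First reduce: -30 ≡ 1327 (mod 1357).
Reciprocity: 1327 ≡ 3 and 1357 ≡ 1 (mod 4), so (1327/1357) = +(1357/1327).
Reduce top mod 1327: now compute (30/1327).
Pull out 2: since 1327 ≡ 7 (mod 8), (2/1327) = +1.
Reciprocity: 15 ≡ 3 and 1327 ≡ 3 (mod 4), so (15/1327) = −(1327/15).
Reduce top mod 15: now compute (7/15).
Reciprocity: 7 ≡ 3 and 15 ≡ 3 (mod 4), so (7/15) = −(15/7).
Reduce top mod 7: now compute (1/7).
Reached (1/7) = 1. Collecting the sign flips along the way, the symbol is +1.

1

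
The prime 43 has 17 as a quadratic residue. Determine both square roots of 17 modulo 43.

Since 43 ≡ 3 (mod 4), a square root of 17 is 17^((43+1)/4) = 17^11 mod 43.
Repeated squaring: 17^2≡31, 17^4≡15, 17^8≡10 (mod 43).
17^11 = 17^(8+2+1) ≡ 24 (mod 43).
Check: 24² = 576 ≡ 17 (mod 43). The two roots are 19 and 24.

19, 24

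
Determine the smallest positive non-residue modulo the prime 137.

(2/137) = +1, so 2 is a residue.
(3/137) = −1, so 3 is the smallest positive non-residue mod 137.

3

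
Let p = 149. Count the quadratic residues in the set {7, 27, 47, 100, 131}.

(7/149) = +1 → QR.
(27/149) = -1 → non-residue.
(47/149) = +1 → QR.
(100/149) = +1 → QR.
(131/149) = -1 → non-residue.
Total quadratic residues among the 5: 3.

3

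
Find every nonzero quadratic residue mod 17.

1,2,4,8,9,13,15,16

Square k = 1,…,8 (k and 17−k give the same square):
1²=1, 2²=4, 3²=9, 4²=16, 5²≡8, 6²≡2, 7²≡15, 8²≡13 (mod 17).
So the quadratic residues mod 17 are {1, 2, 4, 8, 9, 13, 15, 16}.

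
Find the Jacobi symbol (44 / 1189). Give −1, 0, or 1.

1

Pull out 2^2: since 1189 ≡ 5 (mod 8), (2/1189) = -1, so (2/1189)^2 = +1.
Reciprocity: 11 ≡ 3 and 1189 ≡ 1 (mod 4), so (11/1189) = +(1189/11).
Reduce top mod 11: now compute (1/11).
Reached (1/11) = 1. Collecting the sign flips along the way, the symbol is +1.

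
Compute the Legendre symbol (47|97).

Reciprocity: 47 ≡ 3 and 97 ≡ 1 (mod 4), so (47/97) = +(97/47).
Reduce top mod 47: now compute (3/47).
Reciprocity: 3 ≡ 3 and 47 ≡ 3 (mod 4), so (3/47) = −(47/3).
Reduce top mod 3: now compute (2/3).
Pull out 2: since 3 ≡ 3 (mod 8), (2/3) = -1.
Reached (1/3) = 1. Collecting the sign flips along the way, the symbol is +1.

1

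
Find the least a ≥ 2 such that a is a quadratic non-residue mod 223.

3

(2/223) = +1, so 2 is a residue.
(3/223) = −1, so 3 is the smallest positive non-residue mod 223.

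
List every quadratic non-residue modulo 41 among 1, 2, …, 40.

Square k = 1,…,20 (k and 41−k give the same square):
1²=1, 2²=4, 3²=9, 4²=16, 5²=25, 6²=36, 7²≡8, 8²≡23, 9²≡40, 10²≡18, 11²≡39, 12²≡21, 13²≡5, 14²≡32, 15²≡20, 16²≡10, 17²≡2, 18²≡37, 19²≡33, 20²≡31 (mod 41).
The residues are {1, 2, 4, 5, 8, 9, 10, 16, 18, 20, 21, 23, 25, 31, 32, 33, 36, 37, 39, 40}; the non-residues are the remaining 20 nonzero classes.

3 6 7 11 12 13 14 15 17 19 22 24 26 27 28 29 30 34 35 38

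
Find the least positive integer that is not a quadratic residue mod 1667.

(2/1667) = −1, so 2 is the smallest positive non-residue mod 1667.

2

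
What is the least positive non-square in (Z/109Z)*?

(2/109) = −1, so 2 is the smallest positive non-residue mod 109.

2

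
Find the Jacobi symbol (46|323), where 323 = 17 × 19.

1

Pull out 2: since 323 ≡ 3 (mod 8), (2/323) = -1.
Reciprocity: 23 ≡ 3 and 323 ≡ 3 (mod 4), so (23/323) = −(323/23).
Reduce top mod 23: now compute (1/23).
Reached (1/23) = 1. Collecting the sign flips along the way, the symbol is +1.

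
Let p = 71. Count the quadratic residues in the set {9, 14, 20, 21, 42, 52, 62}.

(9/71) = +1 → QR.
(14/71) = -1 → non-residue.
(20/71) = +1 → QR.
(21/71) = -1 → non-residue.
(42/71) = -1 → non-residue.
(52/71) = -1 → non-residue.
(62/71) = -1 → non-residue.
Total quadratic residues among the 7: 2.

2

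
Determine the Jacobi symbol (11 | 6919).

Reciprocity: 11 ≡ 3 and 6919 ≡ 3 (mod 4), so (11/6919) = −(6919/11).
Reduce top mod 11: now compute (0/11).
Top reduces to 0: gcd > 1, so the symbol is 0.

0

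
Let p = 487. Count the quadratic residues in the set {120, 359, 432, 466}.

(120/487) = +1 → QR.
(359/487) = -1 → non-residue.
(432/487) = -1 → non-residue.
(466/487) = -1 → non-residue.
Total quadratic residues among the 4: 1.

1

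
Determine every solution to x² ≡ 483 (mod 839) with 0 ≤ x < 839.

Since 839 ≡ 3 (mod 4), a square root of 483 is 483^((839+1)/4) = 483^210 mod 839.
Repeated squaring: 483^2≡47, 483^4≡531, 483^8≡57, 483^16≡732, 483^32≡542, 483^64≡114, 483^128≡411 (mod 839).
483^210 = 483^(128+64+16+2) ≡ 189 (mod 839).
Check: 189² = 35721 ≡ 483 (mod 839). The two roots are 189 and 650.

189, 650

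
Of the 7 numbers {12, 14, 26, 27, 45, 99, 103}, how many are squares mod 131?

(12/131) = +1 → QR.
(14/131) = -1 → non-residue.
(26/131) = -1 → non-residue.
(27/131) = +1 → QR.
(45/131) = +1 → QR.
(99/131) = +1 → QR.
(103/131) = -1 → non-residue.
Total quadratic residues among the 7: 4.

4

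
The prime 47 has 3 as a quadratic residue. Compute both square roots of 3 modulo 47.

Since 47 ≡ 3 (mod 4), a square root of 3 is 3^((47+1)/4) = 3^12 mod 47.
Repeated squaring: 3^2≡9, 3^4≡34, 3^8≡28 (mod 47).
3^12 = 3^(8+4) ≡ 12 (mod 47).
Check: 12² = 144 ≡ 3 (mod 47). The two roots are 12 and 35.

12, 35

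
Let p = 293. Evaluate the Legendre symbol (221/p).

-1

Euler's criterion: (221/293) ≡ 221^146 (mod 293).
221^2 ≡ 203 (mod 293)
221^4 ≡ 189 (mod 293)
221^8 ≡ 268 (mod 293)
221^16 ≡ 39 (mod 293)
221^32 ≡ 56 (mod 293)
221^64 ≡ 206 (mod 293)
221^128 ≡ 244 (mod 293)
221^146 = 221^(128+16+2) ≡ 292 (mod 293).
Result is 292 ≡ −1, so (221/293) = −1.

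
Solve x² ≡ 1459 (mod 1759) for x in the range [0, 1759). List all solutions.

384, 1375

Since 1759 ≡ 3 (mod 4), a square root of 1459 is 1459^((1759+1)/4) = 1459^440 mod 1759.
Repeated squaring: 1459^2≡291, 1459^4≡249, 1459^8≡436, 1459^16≡124, 1459^32≡1304, 1459^64≡1222, 1459^128≡1652, 1459^256≡895 (mod 1759).
1459^440 = 1459^(256+128+32+16+8) ≡ 1375 (mod 1759).
Check: 1375² = 1890625 ≡ 1459 (mod 1759). The two roots are 384 and 1375.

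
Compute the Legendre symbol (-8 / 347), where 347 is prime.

1

First reduce: -8 ≡ 339 (mod 347).
Reciprocity: 339 ≡ 3 and 347 ≡ 3 (mod 4), so (339/347) = −(347/339).
Reduce top mod 339: now compute (8/339).
Pull out 2^3: since 339 ≡ 3 (mod 8), (2/339) = -1, so (2/339)^3 = -1.
Reached (1/339) = 1. Collecting the sign flips along the way, the symbol is +1.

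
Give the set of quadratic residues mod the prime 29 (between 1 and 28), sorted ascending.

1, 4, 5, 6, 7, 9, 13, 16, 20, 22, 23, 24, 25, 28

Square k = 1,…,14 (k and 29−k give the same square):
1²=1, 2²=4, 3²=9, 4²=16, 5²=25, 6²≡7, 7²≡20, 8²≡6, 9²≡23, 10²≡13, 11²≡5, 12²≡28, 13²≡24, 14²≡22 (mod 29).
So the quadratic residues mod 29 are {1, 4, 5, 6, 7, 9, 13, 16, 20, 22, 23, 24, 25, 28}.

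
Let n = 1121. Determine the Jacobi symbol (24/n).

Pull out 2^3: since 1121 ≡ 1 (mod 8), (2/1121) = +1, so (2/1121)^3 = +1.
Reciprocity: 3 ≡ 3 and 1121 ≡ 1 (mod 4), so (3/1121) = +(1121/3).
Reduce top mod 3: now compute (2/3).
Pull out 2: since 3 ≡ 3 (mod 8), (2/3) = -1.
Reached (1/3) = 1. Collecting the sign flips along the way, the symbol is -1.

-1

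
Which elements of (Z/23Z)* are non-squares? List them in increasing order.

5, 7, 10, 11, 14, 15, 17, 19, 20, 21, 22

Square k = 1,…,11 (k and 23−k give the same square):
1²=1, 2²=4, 3²=9, 4²=16, 5²≡2, 6²≡13, 7²≡3, 8²≡18, 9²≡12, 10²≡8, 11²≡6 (mod 23).
The residues are {1, 2, 3, 4, 6, 8, 9, 12, 13, 16, 18}; the non-residues are the remaining 11 nonzero classes.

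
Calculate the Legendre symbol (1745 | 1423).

First reduce: 1745 ≡ 322 (mod 1423).
Pull out 2: since 1423 ≡ 7 (mod 8), (2/1423) = +1.
Reciprocity: 161 ≡ 1 and 1423 ≡ 3 (mod 4), so (161/1423) = +(1423/161).
Reduce top mod 161: now compute (135/161).
Reciprocity: 135 ≡ 3 and 161 ≡ 1 (mod 4), so (135/161) = +(161/135).
Reduce top mod 135: now compute (26/135).
Pull out 2: since 135 ≡ 7 (mod 8), (2/135) = +1.
Reciprocity: 13 ≡ 1 and 135 ≡ 3 (mod 4), so (13/135) = +(135/13).
Reduce top mod 13: now compute (5/13).
Reciprocity: 5 ≡ 1 and 13 ≡ 1 (mod 4), so (5/13) = +(13/5).
Reduce top mod 5: now compute (3/5).
Reciprocity: 3 ≡ 3 and 5 ≡ 1 (mod 4), so (3/5) = +(5/3).
Reduce top mod 3: now compute (2/3).
Pull out 2: since 3 ≡ 3 (mod 8), (2/3) = -1.
Reached (1/3) = 1. Collecting the sign flips along the way, the symbol is -1.

-1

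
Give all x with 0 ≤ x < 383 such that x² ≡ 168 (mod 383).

Since 383 ≡ 3 (mod 4), a square root of 168 is 168^((383+1)/4) = 168^96 mod 383.
Repeated squaring: 168^2≡265, 168^4≡136, 168^8≡112, 168^16≡288, 168^32≡216, 168^64≡313 (mod 383).
168^96 = 168^(64+32) ≡ 200 (mod 383).
Check: 200² = 40000 ≡ 168 (mod 383). The two roots are 183 and 200.

183, 200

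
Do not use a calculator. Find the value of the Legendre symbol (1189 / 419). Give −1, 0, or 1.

Euler's criterion: (1189/419) ≡ 351^209 (mod 419).
351^2 ≡ 15 (mod 419)
351^4 ≡ 225 (mod 419)
351^8 ≡ 345 (mod 419)
351^16 ≡ 29 (mod 419)
351^32 ≡ 3 (mod 419)
351^64 ≡ 9 (mod 419)
351^128 ≡ 81 (mod 419)
351^209 = 351^(128+64+16+1) ≡ 1 (mod 419).
Result is 1, so (1189/419) = 1.

1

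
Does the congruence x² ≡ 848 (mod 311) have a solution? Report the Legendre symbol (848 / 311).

1

Euler's criterion: (848/311) ≡ 226^155 (mod 311).
226^2 ≡ 72 (mod 311)
226^4 ≡ 208 (mod 311)
226^8 ≡ 35 (mod 311)
226^16 ≡ 292 (mod 311)
226^32 ≡ 50 (mod 311)
226^64 ≡ 12 (mod 311)
226^128 ≡ 144 (mod 311)
226^155 = 226^(128+16+8+2+1) ≡ 1 (mod 311).
Result is 1, so (848/311) = 1.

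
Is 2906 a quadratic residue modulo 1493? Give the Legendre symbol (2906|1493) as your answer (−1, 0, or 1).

First reduce: 2906 ≡ 1413 (mod 1493).
Reciprocity: 1413 ≡ 1 and 1493 ≡ 1 (mod 4), so (1413/1493) = +(1493/1413).
Reduce top mod 1413: now compute (80/1413).
Pull out 2^4: since 1413 ≡ 5 (mod 8), (2/1413) = -1, so (2/1413)^4 = +1.
Reciprocity: 5 ≡ 1 and 1413 ≡ 1 (mod 4), so (5/1413) = +(1413/5).
Reduce top mod 5: now compute (3/5).
Reciprocity: 3 ≡ 3 and 5 ≡ 1 (mod 4), so (3/5) = +(5/3).
Reduce top mod 3: now compute (2/3).
Pull out 2: since 3 ≡ 3 (mod 8), (2/3) = -1.
Reached (1/3) = 1. Collecting the sign flips along the way, the symbol is -1.

-1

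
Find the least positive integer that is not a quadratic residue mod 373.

2

(2/373) = −1, so 2 is the smallest positive non-residue mod 373.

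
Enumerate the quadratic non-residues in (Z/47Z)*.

5,10,11,13,15,19,20,22,23,26,29,30,31,33,35,38,39,40,41,43,44,45,46

Square k = 1,…,23 (k and 47−k give the same square):
1²=1, 2²=4, 3²=9, 4²=16, 5²=25, 6²=36, 7²≡2, 8²≡17, 9²≡34, 10²≡6, 11²≡27, 12²≡3, 13²≡28, 14²≡8, 15²≡37, 16²≡21, 17²≡7, 18²≡42, 19²≡32, 20²≡24, 21²≡18, 22²≡14, 23²≡12 (mod 47).
The residues are {1, 2, 3, 4, 6, 7, 8, 9, 12, 14, 16, 17, 18, 21, 24, 25, 27, 28, 32, 34, 36, 37, 42}; the non-residues are the remaining 23 nonzero classes.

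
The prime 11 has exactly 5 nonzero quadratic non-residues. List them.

2 6 7 8 10

Square k = 1,…,5 (k and 11−k give the same square):
1²=1, 2²=4, 3²=9, 4²≡5, 5²≡3 (mod 11).
The residues are {1, 3, 4, 5, 9}; the non-residues are the remaining 5 nonzero classes.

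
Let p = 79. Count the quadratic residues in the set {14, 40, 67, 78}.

2

(14/79) = -1 → non-residue.
(40/79) = +1 → QR.
(67/79) = +1 → QR.
(78/79) = -1 → non-residue.
Total quadratic residues among the 4: 2.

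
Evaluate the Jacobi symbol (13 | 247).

Reciprocity: 13 ≡ 1 and 247 ≡ 3 (mod 4), so (13/247) = +(247/13).
Reduce top mod 13: now compute (0/13).
Top reduces to 0: gcd > 1, so the symbol is 0.

0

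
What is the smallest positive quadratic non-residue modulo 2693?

(2/2693) = −1, so 2 is the smallest positive non-residue mod 2693.

2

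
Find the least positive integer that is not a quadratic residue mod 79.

3

(2/79) = +1, so 2 is a residue.
(3/79) = −1, so 3 is the smallest positive non-residue mod 79.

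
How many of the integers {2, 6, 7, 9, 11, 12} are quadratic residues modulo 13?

2

(2/13) = -1 → non-residue.
(6/13) = -1 → non-residue.
(7/13) = -1 → non-residue.
(9/13) = +1 → QR.
(11/13) = -1 → non-residue.
(12/13) = +1 → QR.
Total quadratic residues among the 6: 2.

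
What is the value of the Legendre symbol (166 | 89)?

-1

First reduce: 166 ≡ 77 (mod 89).
Reciprocity: 77 ≡ 1 and 89 ≡ 1 (mod 4), so (77/89) = +(89/77).
Reduce top mod 77: now compute (12/77).
Pull out 2^2: since 77 ≡ 5 (mod 8), (2/77) = -1, so (2/77)^2 = +1.
Reciprocity: 3 ≡ 3 and 77 ≡ 1 (mod 4), so (3/77) = +(77/3).
Reduce top mod 3: now compute (2/3).
Pull out 2: since 3 ≡ 3 (mod 8), (2/3) = -1.
Reached (1/3) = 1. Collecting the sign flips along the way, the symbol is -1.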